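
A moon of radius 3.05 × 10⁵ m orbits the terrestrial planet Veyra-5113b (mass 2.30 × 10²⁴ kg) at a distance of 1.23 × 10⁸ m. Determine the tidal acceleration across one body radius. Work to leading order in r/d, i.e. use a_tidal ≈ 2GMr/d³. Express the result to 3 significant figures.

5.03 × 10⁻⁵ m/s²

Since r ≪ d, expand the inverse-square field across one radius to get the leading 2GMr/d³ term.
Δa = 2GMr/d³
   = 2 × (6.674 × 10⁻¹¹) × (2.30 × 10²⁴) × (3.05 × 10⁵) / (1.23 × 10⁸)³
   = 5.03 × 10⁻⁵ m/s²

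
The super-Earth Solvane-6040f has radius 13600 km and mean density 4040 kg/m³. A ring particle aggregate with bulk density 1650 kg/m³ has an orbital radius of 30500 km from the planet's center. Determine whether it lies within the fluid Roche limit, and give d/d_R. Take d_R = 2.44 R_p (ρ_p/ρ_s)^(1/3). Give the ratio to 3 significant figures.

d_R = 2.44 × (13600 km) × (4040/1650)^(1/3) = 44730 km
d/d_R = (30500) / (44730) = 0.682
Since d/d_R < 1, the body is inside the Roche limit.

inside; d/d_R ≈ 0.682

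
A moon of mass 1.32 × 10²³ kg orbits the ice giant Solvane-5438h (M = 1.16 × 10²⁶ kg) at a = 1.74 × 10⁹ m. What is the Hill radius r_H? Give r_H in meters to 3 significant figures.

1.26 × 10⁸ m

r_H ≈ a (m/3M)^(1/3)
    = (1.74 × 10⁹) × (1.32 × 10²³ / (3 × 1.16 × 10²⁶))^(1/3)
    = 1.26 × 10⁸ m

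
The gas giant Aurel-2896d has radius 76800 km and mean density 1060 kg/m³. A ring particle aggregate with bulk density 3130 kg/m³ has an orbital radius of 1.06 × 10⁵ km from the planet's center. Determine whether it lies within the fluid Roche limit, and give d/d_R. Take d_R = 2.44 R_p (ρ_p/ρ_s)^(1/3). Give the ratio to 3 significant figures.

inside; d/d_R ≈ 0.812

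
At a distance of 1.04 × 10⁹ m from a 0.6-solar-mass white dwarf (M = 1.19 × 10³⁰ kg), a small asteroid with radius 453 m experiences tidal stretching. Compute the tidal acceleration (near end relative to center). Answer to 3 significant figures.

The tidal stretch is the gradient of GM/d² times the body's extent r, hence the 1/d³ dependence.
Δg = 2GMr/d³
   = 2 × (6.674 × 10⁻¹¹) × (1.19 × 10³⁰) × (453) / (1.04 × 10⁹)³
   = 6.40 × 10⁻⁵ m/s²

6.40 × 10⁻⁵ m/s²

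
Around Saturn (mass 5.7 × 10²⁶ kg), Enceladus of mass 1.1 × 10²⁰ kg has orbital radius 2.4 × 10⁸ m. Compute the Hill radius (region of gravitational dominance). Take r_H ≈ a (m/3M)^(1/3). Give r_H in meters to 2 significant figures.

9.6 × 10⁵ m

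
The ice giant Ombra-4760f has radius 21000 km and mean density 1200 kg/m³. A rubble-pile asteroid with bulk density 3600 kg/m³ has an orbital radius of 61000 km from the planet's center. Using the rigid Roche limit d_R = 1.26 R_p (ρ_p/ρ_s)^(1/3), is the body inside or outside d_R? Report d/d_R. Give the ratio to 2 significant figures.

d_R = 1.26 × (21000 km) × (1200/3600)^(1/3) = 18350 km
d/d_R = (61000) / (18350) = 3.3
Since d/d_R > 1, the body is outside the Roche limit.

outside; d/d_R ≈ 3.3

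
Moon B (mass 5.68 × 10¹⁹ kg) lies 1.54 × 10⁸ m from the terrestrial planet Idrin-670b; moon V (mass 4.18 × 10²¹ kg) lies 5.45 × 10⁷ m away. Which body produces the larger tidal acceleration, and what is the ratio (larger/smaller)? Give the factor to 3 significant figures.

Moon V, by a factor of ≈ 1660

The tide-raising term goes as M/d³ (the gradient of a 1/d² field).
Moon B: (5.68 × 10¹⁹) / (1.54 × 10⁸)³ = 1.555 × 10⁻⁵
Moon V: (4.18 × 10²¹) / (5.45 × 10⁷)³ = 2.582 × 10⁻²
Ratio (larger/smaller) = 1660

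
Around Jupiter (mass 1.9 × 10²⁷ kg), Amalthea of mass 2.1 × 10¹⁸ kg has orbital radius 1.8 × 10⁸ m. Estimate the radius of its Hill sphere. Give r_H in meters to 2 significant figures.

1.3 × 10⁵ m

r_H ≈ a (m/3M)^(1/3)
    = (1.8 × 10⁸) × (2.1 × 10¹⁸ / (3 × 1.9 × 10²⁷))^(1/3)
    = 1.3 × 10⁵ m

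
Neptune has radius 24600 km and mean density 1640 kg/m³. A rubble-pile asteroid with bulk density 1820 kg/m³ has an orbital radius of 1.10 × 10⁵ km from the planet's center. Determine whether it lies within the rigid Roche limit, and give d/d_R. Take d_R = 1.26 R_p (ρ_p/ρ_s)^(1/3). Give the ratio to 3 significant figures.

d_R = 1.26 × (24600 km) × (1640/1820)^(1/3) = 29940 km
d/d_R = (1.10 × 10⁵) / (29940) = 3.67
Since d/d_R > 1, the body is outside the Roche limit.

outside; d/d_R ≈ 3.67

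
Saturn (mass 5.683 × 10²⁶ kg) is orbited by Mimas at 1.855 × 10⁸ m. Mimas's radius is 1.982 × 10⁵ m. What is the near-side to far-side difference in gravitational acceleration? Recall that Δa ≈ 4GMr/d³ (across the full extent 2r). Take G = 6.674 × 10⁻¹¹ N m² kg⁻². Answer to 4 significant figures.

4.711 × 10⁻³ m/s²

Δa = 4GMr/d³
   = 4 × (6.674 × 10⁻¹¹) × (5.683 × 10²⁶) × (1.982 × 10⁵) / (1.855 × 10⁸)³
   = 4.711 × 10⁻³ m/s²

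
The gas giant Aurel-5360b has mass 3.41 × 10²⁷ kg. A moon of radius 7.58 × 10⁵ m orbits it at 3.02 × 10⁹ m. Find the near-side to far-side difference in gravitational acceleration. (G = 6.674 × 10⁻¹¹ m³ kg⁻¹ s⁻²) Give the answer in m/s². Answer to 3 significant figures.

Δg = 4GMr/d³
   = 4 × (6.674 × 10⁻¹¹) × (3.41 × 10²⁷) × (7.58 × 10⁵) / (3.02 × 10⁹)³
   = 2.51 × 10⁻⁵ m/s²

2.51 × 10⁻⁵ m/s²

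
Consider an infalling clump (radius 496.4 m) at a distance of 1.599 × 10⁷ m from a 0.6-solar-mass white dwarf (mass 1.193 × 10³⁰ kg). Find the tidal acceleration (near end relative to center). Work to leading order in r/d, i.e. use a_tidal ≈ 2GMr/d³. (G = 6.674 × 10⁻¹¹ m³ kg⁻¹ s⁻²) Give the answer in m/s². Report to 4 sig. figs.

1.933 × 10¹ m/s²

The tidal stretch is the gradient of GM/d² times the body's extent r, hence the 1/d³ dependence.
a_tidal = 2GMr/d³
        = 2 × (6.674 × 10⁻¹¹) × (1.193 × 10³⁰) × (496.4) / (1.599 × 10⁷)³
        = 1.933 × 10¹ m/s²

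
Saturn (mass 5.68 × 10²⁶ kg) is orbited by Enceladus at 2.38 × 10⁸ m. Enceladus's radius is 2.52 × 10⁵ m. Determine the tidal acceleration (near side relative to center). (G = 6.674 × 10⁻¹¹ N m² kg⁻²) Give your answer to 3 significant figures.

1.42 × 10⁻³ m/s²

a_tidal = 2GMr/d³
        = 2 × (6.674 × 10⁻¹¹) × (5.68 × 10²⁶) × (2.52 × 10⁵) / (2.38 × 10⁸)³
        = 1.42 × 10⁻³ m/s²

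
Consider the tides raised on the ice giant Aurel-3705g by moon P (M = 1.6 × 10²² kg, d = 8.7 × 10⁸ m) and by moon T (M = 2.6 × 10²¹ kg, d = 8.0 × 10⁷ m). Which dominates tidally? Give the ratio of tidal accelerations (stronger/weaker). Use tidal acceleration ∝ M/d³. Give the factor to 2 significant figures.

Moon T, by a factor of ≈ 210

The tide-raising term goes as M/d³ (the gradient of a 1/d² field).
Moon P: (1.6 × 10²²) / (8.7 × 10⁸)³ = 2.430 × 10⁻⁵
Moon T: (2.6 × 10²¹) / (8.0 × 10⁷)³ = 5.078 × 10⁻³
Ratio (larger/smaller) = 210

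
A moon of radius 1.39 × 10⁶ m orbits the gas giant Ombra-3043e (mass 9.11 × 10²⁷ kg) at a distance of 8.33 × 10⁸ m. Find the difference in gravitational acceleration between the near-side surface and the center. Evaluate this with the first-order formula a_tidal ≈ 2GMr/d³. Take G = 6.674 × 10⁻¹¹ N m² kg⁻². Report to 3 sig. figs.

2.92 × 10⁻³ m/s²

Δa = 2GMr/d³
   = 2 × (6.674 × 10⁻¹¹) × (9.11 × 10²⁷) × (1.39 × 10⁶) / (8.33 × 10⁸)³
   = 2.92 × 10⁻³ m/s²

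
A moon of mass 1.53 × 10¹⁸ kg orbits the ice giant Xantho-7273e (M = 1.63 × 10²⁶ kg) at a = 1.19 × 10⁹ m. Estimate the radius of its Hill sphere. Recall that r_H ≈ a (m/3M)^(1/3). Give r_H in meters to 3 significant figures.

r_H ≈ a (m/3M)^(1/3)
    = (1.19 × 10⁹) × (1.53 × 10¹⁸ / (3 × 1.63 × 10²⁶))^(1/3)
    = 1.74 × 10⁶ m

1.74 × 10⁶ m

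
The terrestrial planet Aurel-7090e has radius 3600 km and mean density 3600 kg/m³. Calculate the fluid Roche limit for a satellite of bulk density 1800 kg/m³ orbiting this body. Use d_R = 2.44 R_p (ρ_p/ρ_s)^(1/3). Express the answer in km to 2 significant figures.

d_R = 2.44 × 3600 km × (3600/1800)^(1/3)
    = 11000 km

11000 km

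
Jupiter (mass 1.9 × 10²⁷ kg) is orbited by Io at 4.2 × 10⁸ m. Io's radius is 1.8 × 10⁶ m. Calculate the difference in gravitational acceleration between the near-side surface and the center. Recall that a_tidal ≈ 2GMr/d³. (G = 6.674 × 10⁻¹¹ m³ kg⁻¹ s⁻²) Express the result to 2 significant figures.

6.2 × 10⁻³ m/s²

Δa = 2GMr/d³
   = 2 × (6.674 × 10⁻¹¹) × (1.9 × 10²⁷) × (1.8 × 10⁶) / (4.2 × 10⁸)³
   = 6.2 × 10⁻³ m/s²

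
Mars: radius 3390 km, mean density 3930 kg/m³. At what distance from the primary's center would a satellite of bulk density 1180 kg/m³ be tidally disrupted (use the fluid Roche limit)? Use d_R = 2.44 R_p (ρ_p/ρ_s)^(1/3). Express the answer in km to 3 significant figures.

12400 km

d_R = 2.44 × 3390 km × (3930/1180)^(1/3)
    = 12400 km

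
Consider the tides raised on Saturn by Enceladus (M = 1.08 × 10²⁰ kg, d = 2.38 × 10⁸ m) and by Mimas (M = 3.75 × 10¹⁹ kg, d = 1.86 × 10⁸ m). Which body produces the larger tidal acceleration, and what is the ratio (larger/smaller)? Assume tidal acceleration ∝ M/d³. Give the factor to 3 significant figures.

Enceladus, by a factor of ≈ 1.37

Compare M/d³ for the two perturbers:
Enceladus: (1.08 × 10²⁰) / (2.38 × 10⁸)³ = 8.011 × 10⁻⁶
Mimas: (3.75 × 10¹⁹) / (1.86 × 10⁸)³ = 5.828 × 10⁻⁶
Ratio (larger/smaller) = 1.37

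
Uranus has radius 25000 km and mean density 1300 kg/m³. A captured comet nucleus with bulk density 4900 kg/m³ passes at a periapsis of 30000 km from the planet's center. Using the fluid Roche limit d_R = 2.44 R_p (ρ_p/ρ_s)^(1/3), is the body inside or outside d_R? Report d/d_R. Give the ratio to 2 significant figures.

inside; d/d_R ≈ 0.77

d_R = 2.44 × (25000 km) × (1300/4900)^(1/3) = 39200 km
d/d_R = (30000) / (39200) = 0.77
Since d/d_R < 1, the body is inside the Roche limit.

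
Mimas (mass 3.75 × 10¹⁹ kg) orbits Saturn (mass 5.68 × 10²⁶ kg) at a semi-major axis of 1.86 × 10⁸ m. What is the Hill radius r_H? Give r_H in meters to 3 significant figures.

r_H ≈ a (m/3M)^(1/3)
    = (1.86 × 10⁸) × (3.75 × 10¹⁹ / (3 × 5.68 × 10²⁶))^(1/3)
    = 5.21 × 10⁵ m

5.21 × 10⁵ m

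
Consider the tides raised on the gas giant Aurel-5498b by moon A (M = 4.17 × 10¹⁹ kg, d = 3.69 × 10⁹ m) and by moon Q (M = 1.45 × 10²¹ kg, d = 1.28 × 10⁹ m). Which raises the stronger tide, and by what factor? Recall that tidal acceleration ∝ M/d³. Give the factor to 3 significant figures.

Moon Q, by a factor of ≈ 833

Tidal acceleration ∝ M/d³, so compare M/d³ for each.
Moon A: (4.17 × 10¹⁹) / (3.69 × 10⁹)³ = 8.300 × 10⁻¹⁰
Moon Q: (1.45 × 10²¹) / (1.28 × 10⁹)³ = 6.914 × 10⁻⁷
Ratio (larger/smaller) = 833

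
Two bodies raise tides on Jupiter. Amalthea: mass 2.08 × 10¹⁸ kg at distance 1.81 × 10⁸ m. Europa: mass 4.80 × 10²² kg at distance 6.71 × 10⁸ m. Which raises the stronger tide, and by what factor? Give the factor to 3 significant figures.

Europa, by a factor of ≈ 453

Compare M/d³ for the two perturbers:
Amalthea: (2.08 × 10¹⁸) / (1.81 × 10⁸)³ = 3.508 × 10⁻⁷
Europa: (4.80 × 10²²) / (6.71 × 10⁸)³ = 1.589 × 10⁻⁴
Ratio (larger/smaller) = 453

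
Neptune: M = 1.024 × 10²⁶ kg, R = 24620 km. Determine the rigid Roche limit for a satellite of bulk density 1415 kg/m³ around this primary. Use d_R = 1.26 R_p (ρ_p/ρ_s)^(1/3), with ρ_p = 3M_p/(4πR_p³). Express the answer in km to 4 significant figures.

ρ_p = 3M_p/(4πR_p³) = 3 × (1.024 × 10²⁶) / (4π × (2.462 × 10⁷ m)³) = 1638 kg/m³
d_R = 1.26 × 24620 km × (1638/1415)^(1/3)
    = 32570 km

32570 km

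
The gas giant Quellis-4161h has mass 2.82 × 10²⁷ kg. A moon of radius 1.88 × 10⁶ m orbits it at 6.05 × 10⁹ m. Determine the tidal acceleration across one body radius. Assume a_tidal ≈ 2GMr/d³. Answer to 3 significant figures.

The tidal stretch is the gradient of GM/d² times the body's extent r, hence the 1/d³ dependence.
Δg = 2GMr/d³
   = 2 × (6.674 × 10⁻¹¹) × (2.82 × 10²⁷) × (1.88 × 10⁶) / (6.05 × 10⁹)³
   = 3.20 × 10⁻⁶ m/s²

3.20 × 10⁻⁶ m/s²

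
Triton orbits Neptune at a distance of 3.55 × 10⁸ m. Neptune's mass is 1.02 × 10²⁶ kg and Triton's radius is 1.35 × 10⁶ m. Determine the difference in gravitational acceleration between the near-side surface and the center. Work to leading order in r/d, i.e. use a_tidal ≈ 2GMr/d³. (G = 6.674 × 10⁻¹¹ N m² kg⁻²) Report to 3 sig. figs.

Δg = 2GMr/d³
   = 2 × (6.674 × 10⁻¹¹) × (1.02 × 10²⁶) × (1.35 × 10⁶) / (3.55 × 10⁸)³
   = 4.11 × 10⁻⁴ m/s²

4.11 × 10⁻⁴ m/s²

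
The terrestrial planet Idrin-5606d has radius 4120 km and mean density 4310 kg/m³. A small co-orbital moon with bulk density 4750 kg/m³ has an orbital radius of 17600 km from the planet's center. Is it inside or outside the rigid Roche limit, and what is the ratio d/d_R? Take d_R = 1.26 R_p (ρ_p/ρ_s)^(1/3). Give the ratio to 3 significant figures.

d_R = 1.26 × (4120 km) × (4310/4750)^(1/3) = 5026 km
d/d_R = (17600) / (5026) = 3.50
Since d/d_R > 1, the body is outside the Roche limit.

outside; d/d_R ≈ 3.50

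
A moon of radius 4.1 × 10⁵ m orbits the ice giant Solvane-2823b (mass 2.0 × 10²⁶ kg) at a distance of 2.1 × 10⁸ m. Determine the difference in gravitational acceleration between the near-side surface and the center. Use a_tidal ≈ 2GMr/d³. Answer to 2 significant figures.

Δa = 2GMr/d³
   = 2 × (6.674 × 10⁻¹¹) × (2.0 × 10²⁶) × (4.1 × 10⁵) / (2.1 × 10⁸)³
   = 1.2 × 10⁻³ m/s²

1.2 × 10⁻³ m/s²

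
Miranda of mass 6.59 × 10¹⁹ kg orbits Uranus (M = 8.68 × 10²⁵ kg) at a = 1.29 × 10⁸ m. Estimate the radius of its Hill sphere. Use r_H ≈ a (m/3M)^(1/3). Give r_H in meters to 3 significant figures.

8.16 × 10⁵ m

r_H ≈ a (m/3M)^(1/3)
    = (1.29 × 10⁸) × (6.59 × 10¹⁹ / (3 × 8.68 × 10²⁵))^(1/3)
    = 8.16 × 10⁵ m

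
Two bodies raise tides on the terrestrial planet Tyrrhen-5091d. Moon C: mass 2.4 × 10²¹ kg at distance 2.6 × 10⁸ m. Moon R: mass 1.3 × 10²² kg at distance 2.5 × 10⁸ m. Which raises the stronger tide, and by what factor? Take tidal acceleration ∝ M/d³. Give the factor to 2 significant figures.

Moon R, by a factor of ≈ 6.1

Tidal acceleration ∝ M/d³, so compare M/d³ for each.
Moon C: (2.4 × 10²¹) / (2.6 × 10⁸)³ = 1.365 × 10⁻⁴
Moon R: (1.3 × 10²²) / (2.5 × 10⁸)³ = 8.320 × 10⁻⁴
Ratio (larger/smaller) = 6.1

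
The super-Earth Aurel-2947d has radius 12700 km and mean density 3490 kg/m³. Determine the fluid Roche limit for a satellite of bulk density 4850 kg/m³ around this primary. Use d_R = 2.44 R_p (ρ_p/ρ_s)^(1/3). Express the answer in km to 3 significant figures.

27800 km

d_R = 2.44 × 12700 km × (3490/4850)^(1/3)
    = 27800 km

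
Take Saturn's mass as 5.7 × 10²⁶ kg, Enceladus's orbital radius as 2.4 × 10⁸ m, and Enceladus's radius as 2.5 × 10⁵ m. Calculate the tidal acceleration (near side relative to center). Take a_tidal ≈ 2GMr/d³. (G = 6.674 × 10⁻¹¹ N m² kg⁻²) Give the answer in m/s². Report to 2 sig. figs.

1.4 × 10⁻³ m/s²

Δg = 2GMr/d³
   = 2 × (6.674 × 10⁻¹¹) × (5.7 × 10²⁶) × (2.5 × 10⁵) / (2.4 × 10⁸)³
   = 1.4 × 10⁻³ m/s²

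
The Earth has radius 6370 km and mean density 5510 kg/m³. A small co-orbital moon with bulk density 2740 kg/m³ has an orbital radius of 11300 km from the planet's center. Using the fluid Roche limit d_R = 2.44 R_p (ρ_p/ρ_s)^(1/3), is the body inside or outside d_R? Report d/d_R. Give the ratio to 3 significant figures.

inside; d/d_R ≈ 0.576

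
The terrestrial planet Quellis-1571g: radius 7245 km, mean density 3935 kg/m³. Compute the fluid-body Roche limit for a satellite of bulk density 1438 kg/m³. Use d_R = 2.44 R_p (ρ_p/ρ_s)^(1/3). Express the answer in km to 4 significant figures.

24730 km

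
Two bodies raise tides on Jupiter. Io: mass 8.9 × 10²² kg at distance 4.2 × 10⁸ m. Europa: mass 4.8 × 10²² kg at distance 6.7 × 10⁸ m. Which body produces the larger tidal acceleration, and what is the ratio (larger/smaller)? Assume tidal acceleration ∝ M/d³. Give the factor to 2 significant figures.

Io, by a factor of ≈ 7.5

The tide-raising term goes as M/d³ (the gradient of a 1/d² field).
Io: (8.9 × 10²²) / (4.2 × 10⁸)³ = 1.201 × 10⁻³
Europa: (4.8 × 10²²) / (6.7 × 10⁸)³ = 1.596 × 10⁻⁴
Ratio (larger/smaller) = 7.5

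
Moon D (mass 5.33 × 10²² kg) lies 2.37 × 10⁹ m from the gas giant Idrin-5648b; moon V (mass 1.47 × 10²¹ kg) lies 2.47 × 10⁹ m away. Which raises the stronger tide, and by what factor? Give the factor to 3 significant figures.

Compare M/d³ for the two perturbers:
Moon D: (5.33 × 10²²) / (2.37 × 10⁹)³ = 4.004 × 10⁻⁶
Moon V: (1.47 × 10²¹) / (2.47 × 10⁹)³ = 9.755 × 10⁻⁸
Ratio (larger/smaller) = 41.0

Moon D, by a factor of ≈ 41.0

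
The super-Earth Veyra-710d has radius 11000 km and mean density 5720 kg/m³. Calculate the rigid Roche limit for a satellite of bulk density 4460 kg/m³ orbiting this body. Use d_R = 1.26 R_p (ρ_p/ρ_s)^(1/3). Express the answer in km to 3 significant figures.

15100 km

d_R = 1.26 × 11000 km × (5720/4460)^(1/3)
    = 15100 km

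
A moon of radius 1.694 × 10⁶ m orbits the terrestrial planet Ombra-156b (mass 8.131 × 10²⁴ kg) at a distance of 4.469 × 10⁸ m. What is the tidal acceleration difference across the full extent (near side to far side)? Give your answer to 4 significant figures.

Δg = 4GMr/d³
   = 4 × (6.674 × 10⁻¹¹) × (8.131 × 10²⁴) × (1.694 × 10⁶) / (4.469 × 10⁸)³
   = 4.120 × 10⁻⁵ m/s²

4.120 × 10⁻⁵ m/s²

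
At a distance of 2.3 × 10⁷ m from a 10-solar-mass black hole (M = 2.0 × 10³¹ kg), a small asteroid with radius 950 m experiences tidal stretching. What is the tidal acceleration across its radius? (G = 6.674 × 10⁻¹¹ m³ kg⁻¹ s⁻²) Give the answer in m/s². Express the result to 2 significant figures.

2.1 × 10² m/s²

Δa = 2GMr/d³
   = 2 × (6.674 × 10⁻¹¹) × (2.0 × 10³¹) × (950) / (2.3 × 10⁷)³
   = 2.1 × 10² m/s²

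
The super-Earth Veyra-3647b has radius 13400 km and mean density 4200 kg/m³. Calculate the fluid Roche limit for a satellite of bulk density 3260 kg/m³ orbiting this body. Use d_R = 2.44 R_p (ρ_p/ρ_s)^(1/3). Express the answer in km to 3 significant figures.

d_R = 2.44 × 13400 km × (4200/3260)^(1/3)
    = 35600 km

35600 km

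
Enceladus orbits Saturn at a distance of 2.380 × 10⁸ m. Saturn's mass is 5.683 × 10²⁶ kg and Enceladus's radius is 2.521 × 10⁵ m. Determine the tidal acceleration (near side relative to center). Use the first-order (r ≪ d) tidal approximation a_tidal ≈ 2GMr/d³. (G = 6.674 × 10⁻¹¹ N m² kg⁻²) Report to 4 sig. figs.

1.419 × 10⁻³ m/s²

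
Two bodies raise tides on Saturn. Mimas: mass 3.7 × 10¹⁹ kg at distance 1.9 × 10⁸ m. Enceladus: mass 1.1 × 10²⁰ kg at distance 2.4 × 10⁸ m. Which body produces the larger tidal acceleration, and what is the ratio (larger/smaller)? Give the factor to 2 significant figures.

Tidal acceleration ∝ M/d³, so compare M/d³ for each.
Mimas: (3.7 × 10¹⁹) / (1.9 × 10⁸)³ = 5.394 × 10⁻⁶
Enceladus: (1.1 × 10²⁰) / (2.4 × 10⁸)³ = 7.957 × 10⁻⁶
Ratio (larger/smaller) = 1.5

Enceladus, by a factor of ≈ 1.5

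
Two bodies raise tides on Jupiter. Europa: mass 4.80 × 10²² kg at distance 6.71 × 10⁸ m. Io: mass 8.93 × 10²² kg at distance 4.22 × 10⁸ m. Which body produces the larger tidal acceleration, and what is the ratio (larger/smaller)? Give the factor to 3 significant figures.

Io, by a factor of ≈ 7.48

Compare M/d³ for the two perturbers:
Europa: (4.80 × 10²²) / (6.71 × 10⁸)³ = 1.589 × 10⁻⁴
Io: (8.93 × 10²²) / (4.22 × 10⁸)³ = 1.188 × 10⁻³
Ratio (larger/smaller) = 7.48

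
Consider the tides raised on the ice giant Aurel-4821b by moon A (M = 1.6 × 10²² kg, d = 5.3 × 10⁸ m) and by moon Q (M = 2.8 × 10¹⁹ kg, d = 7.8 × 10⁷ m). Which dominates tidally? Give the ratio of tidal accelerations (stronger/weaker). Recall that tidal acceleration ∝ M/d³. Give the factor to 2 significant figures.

Moon A, by a factor of ≈ 1.8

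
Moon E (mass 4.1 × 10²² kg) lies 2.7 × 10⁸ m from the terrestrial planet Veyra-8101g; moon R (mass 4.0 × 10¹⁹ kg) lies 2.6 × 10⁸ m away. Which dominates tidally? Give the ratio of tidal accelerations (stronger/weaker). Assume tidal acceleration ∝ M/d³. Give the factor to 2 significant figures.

Moon E, by a factor of ≈ 920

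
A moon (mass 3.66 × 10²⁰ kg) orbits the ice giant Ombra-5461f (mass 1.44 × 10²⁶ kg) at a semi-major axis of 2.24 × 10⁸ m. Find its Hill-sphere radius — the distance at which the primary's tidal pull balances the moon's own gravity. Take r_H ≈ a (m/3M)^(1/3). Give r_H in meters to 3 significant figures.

r_H ≈ a (m/3M)^(1/3)
    = (2.24 × 10⁸) × (3.66 × 10²⁰ / (3 × 1.44 × 10²⁶))^(1/3)
    = 2.12 × 10⁶ m

2.12 × 10⁶ m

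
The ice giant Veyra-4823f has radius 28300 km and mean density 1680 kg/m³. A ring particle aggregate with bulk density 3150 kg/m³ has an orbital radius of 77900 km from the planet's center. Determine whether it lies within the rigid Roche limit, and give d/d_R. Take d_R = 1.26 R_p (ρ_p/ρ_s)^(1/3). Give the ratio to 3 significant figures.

d_R = 1.26 × (28300 km) × (1680/3150)^(1/3) = 28920 km
d/d_R = (77900) / (28920) = 2.69
Since d/d_R > 1, the body is outside the Roche limit.

outside; d/d_R ≈ 2.69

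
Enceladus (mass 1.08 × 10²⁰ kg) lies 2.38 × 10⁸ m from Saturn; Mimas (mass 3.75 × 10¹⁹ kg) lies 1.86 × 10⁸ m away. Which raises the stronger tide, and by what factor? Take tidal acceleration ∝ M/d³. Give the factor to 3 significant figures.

Enceladus, by a factor of ≈ 1.37

Tidal stretch scales as M/d³; compute that for each body.
Enceladus: (1.08 × 10²⁰) / (2.38 × 10⁸)³ = 8.011 × 10⁻⁶
Mimas: (3.75 × 10¹⁹) / (1.86 × 10⁸)³ = 5.828 × 10⁻⁶
Ratio (larger/smaller) = 1.37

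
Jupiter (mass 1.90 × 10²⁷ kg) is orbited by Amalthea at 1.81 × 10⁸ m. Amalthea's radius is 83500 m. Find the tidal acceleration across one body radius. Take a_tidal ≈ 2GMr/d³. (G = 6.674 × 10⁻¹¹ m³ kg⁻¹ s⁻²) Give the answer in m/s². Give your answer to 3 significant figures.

Δa = 2GMr/d³
   = 2 × (6.674 × 10⁻¹¹) × (1.90 × 10²⁷) × (83500) / (1.81 × 10⁸)³
   = 3.57 × 10⁻³ m/s²

3.57 × 10⁻³ m/s²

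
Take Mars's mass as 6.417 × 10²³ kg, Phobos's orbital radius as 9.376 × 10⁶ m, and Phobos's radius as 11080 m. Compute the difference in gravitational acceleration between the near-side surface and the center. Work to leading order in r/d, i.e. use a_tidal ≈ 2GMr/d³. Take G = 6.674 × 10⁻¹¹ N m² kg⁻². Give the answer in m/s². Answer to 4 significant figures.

Differencing GM/(d−r)² and GM/d² to first order in r/d gives 2GMr/d³.
Δa = 2GMr/d³
   = 2 × (6.674 × 10⁻¹¹) × (6.417 × 10²³) × (11080) / (9.376 × 10⁶)³
   = 1.151 × 10⁻³ m/s²

1.151 × 10⁻³ m/s²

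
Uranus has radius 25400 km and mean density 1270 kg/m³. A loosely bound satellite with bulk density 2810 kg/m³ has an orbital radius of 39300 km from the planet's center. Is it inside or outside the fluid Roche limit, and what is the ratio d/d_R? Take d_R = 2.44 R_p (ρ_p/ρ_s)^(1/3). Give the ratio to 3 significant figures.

d_R = 2.44 × (25400 km) × (1270/2810)^(1/3) = 47560 km
d/d_R = (39300) / (47560) = 0.826
Since d/d_R < 1, the body is inside the Roche limit.

inside; d/d_R ≈ 0.826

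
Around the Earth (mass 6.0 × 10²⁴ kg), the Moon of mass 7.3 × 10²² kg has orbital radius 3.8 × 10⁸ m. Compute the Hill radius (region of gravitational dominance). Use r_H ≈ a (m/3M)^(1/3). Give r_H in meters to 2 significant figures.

r_H ≈ a (m/3M)^(1/3)
    = (3.8 × 10⁸) × (7.3 × 10²² / (3 × 6.0 × 10²⁴))^(1/3)
    = 6.1 × 10⁷ m

6.1 × 10⁷ m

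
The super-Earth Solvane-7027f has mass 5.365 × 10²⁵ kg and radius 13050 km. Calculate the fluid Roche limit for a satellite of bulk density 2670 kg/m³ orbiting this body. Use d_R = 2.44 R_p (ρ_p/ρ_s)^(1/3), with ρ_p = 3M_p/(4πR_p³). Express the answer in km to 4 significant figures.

41150 km

ρ_p = 3M_p/(4πR_p³) = 3 × (5.365 × 10²⁵) / (4π × (1.305 × 10⁷ m)³) = 5763 kg/m³
d_R = 2.44 × 13050 km × (5763/2670)^(1/3)
    = 41150 km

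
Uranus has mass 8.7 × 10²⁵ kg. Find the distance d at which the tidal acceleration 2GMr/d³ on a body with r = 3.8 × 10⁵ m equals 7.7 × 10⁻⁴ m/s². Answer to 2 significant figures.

2GMr/d³ = a_tidal  ⇒  d = (2GMr / a_tidal)^(1/3)
d = (2 × 6.674×10⁻¹¹ × (8.7 × 10²⁵) × (3.8 × 10⁵) / (7.7 × 10⁻⁴))^(1/3)
  = 1.8 × 10⁸ m

1.8 × 10⁸ m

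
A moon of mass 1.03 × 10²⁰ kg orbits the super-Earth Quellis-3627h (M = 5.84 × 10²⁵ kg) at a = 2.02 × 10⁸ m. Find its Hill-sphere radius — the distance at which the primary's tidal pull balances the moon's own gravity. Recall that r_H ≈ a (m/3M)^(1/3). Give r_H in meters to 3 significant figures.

1.69 × 10⁶ m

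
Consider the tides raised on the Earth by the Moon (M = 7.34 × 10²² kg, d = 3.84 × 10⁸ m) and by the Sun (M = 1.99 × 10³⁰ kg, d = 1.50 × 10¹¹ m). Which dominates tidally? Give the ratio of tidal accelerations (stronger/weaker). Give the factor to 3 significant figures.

The Moon, by a factor of ≈ 2.20

Tidal stretch scales as M/d³; compute that for each body.
The Moon: (7.34 × 10²²) / (3.84 × 10⁸)³ = 1.296 × 10⁻³
The Sun: (1.99 × 10³⁰) / (1.50 × 10¹¹)³ = 5.896 × 10⁻⁴
Ratio (larger/smaller) = 2.20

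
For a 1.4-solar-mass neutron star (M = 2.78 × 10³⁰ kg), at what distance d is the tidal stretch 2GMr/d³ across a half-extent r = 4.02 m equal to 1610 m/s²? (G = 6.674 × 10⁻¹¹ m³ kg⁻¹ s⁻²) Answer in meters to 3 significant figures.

9.75 × 10⁵ m

2GMr/d³ = a_tidal  ⇒  d = (2GMr / a_tidal)^(1/3)
d = (2 × 6.674×10⁻¹¹ × (2.78 × 10³⁰) × (4.02) / (1610))^(1/3)
  = 9.75 × 10⁵ m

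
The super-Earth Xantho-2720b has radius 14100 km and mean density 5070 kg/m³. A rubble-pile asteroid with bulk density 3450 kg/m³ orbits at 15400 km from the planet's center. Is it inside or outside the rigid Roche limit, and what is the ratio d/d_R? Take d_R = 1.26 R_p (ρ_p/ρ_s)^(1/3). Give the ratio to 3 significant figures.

inside; d/d_R ≈ 0.762

d_R = 1.26 × (14100 km) × (5070/3450)^(1/3) = 20200 km
d/d_R = (15400) / (20200) = 0.762
Since d/d_R < 1, the body is inside the Roche limit.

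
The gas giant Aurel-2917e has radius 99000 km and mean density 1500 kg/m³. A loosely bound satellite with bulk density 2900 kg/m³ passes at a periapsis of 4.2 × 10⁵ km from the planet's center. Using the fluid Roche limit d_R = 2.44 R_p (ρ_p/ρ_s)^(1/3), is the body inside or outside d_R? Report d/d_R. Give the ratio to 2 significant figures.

outside; d/d_R ≈ 2.2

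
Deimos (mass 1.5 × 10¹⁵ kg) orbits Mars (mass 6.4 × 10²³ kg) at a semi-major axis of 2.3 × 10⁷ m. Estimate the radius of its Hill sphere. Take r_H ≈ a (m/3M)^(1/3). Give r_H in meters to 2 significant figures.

2.1 × 10⁴ m

r_H ≈ a (m/3M)^(1/3)
    = (2.3 × 10⁷) × (1.5 × 10¹⁵ / (3 × 6.4 × 10²³))^(1/3)
    = 2.1 × 10⁴ m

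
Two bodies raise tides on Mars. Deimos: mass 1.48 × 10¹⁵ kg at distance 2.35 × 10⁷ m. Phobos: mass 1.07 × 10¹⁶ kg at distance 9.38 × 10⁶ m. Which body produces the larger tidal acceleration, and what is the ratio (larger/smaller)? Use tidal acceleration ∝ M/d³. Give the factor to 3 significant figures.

Phobos, by a factor of ≈ 114

The tide-raising term goes as M/d³ (the gradient of a 1/d² field).
Deimos: (1.48 × 10¹⁵) / (2.35 × 10⁷)³ = 1.140 × 10⁻⁷
Phobos: (1.07 × 10¹⁶) / (9.38 × 10⁶)³ = 1.297 × 10⁻⁵
Ratio (larger/smaller) = 114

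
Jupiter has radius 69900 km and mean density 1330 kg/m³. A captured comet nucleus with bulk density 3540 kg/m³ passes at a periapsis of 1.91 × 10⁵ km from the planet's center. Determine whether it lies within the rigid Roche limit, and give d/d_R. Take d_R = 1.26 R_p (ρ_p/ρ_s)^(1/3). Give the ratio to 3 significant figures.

outside; d/d_R ≈ 3.01

d_R = 1.26 × (69900 km) × (1330/3540)^(1/3) = 63550 km
d/d_R = (1.91 × 10⁵) / (63550) = 3.01
Since d/d_R > 1, the body is outside the Roche limit.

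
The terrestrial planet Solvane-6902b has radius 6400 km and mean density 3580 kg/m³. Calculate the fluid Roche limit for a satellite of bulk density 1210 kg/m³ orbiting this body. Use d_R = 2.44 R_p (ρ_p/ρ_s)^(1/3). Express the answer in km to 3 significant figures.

d_R = 2.44 × 6400 km × (3580/1210)^(1/3)
    = 22400 km

22400 km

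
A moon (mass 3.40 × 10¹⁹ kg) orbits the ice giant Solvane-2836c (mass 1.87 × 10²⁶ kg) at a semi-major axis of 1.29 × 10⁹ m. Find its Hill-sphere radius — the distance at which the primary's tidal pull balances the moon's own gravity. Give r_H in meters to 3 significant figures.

r_H ≈ a (m/3M)^(1/3)
    = (1.29 × 10⁹) × (3.40 × 10¹⁹ / (3 × 1.87 × 10²⁶))^(1/3)
    = 5.07 × 10⁶ m

5.07 × 10⁶ m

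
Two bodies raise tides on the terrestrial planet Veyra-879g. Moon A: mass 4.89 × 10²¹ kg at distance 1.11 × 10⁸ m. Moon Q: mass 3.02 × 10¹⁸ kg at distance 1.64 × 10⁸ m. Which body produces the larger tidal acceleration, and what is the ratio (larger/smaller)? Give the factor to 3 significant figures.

Tidal stretch scales as M/d³; compute that for each body.
Moon A: (4.89 × 10²¹) / (1.11 × 10⁸)³ = 3.576 × 10⁻³
Moon Q: (3.02 × 10¹⁸) / (1.64 × 10⁸)³ = 6.847 × 10⁻⁷
Ratio (larger/smaller) = 5220

Moon A, by a factor of ≈ 5220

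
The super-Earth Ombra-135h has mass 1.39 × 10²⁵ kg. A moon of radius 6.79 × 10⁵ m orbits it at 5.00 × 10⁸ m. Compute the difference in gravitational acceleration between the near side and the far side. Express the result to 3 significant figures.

2.02 × 10⁻⁵ m/s²

Δa = 4GMr/d³
   = 4 × (6.674 × 10⁻¹¹) × (1.39 × 10²⁵) × (6.79 × 10⁵) / (5.00 × 10⁸)³
   = 2.02 × 10⁻⁵ m/s²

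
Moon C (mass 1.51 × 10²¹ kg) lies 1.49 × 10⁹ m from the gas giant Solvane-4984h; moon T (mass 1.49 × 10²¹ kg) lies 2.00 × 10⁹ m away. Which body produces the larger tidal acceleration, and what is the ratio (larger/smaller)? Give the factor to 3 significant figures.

Moon C, by a factor of ≈ 2.45

Tidal stretch scales as M/d³; compute that for each body.
Moon C: (1.51 × 10²¹) / (1.49 × 10⁹)³ = 4.565 × 10⁻⁷
Moon T: (1.49 × 10²¹) / (2.00 × 10⁹)³ = 1.862 × 10⁻⁷
Ratio (larger/smaller) = 2.45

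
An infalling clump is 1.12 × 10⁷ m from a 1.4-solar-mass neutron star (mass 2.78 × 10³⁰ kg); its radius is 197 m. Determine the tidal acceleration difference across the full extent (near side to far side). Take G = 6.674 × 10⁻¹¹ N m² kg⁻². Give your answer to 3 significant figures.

Δg = 4GMr/d³
   = 4 × (6.674 × 10⁻¹¹) × (2.78 × 10³⁰) × (197) / (1.12 × 10⁷)³
   = 1.04 × 10² m/s²

1.04 × 10² m/s²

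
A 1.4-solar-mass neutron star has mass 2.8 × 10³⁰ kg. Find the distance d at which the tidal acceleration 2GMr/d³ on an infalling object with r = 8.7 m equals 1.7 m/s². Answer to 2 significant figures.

1.2 × 10⁷ m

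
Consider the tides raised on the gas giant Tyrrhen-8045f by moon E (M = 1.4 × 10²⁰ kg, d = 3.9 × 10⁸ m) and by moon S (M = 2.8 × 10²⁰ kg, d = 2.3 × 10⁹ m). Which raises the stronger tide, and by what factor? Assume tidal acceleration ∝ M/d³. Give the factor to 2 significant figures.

Tidal stretch scales as M/d³; compute that for each body.
Moon E: (1.4 × 10²⁰) / (3.9 × 10⁸)³ = 2.360 × 10⁻⁶
Moon S: (2.8 × 10²⁰) / (2.3 × 10⁹)³ = 2.301 × 10⁻⁸
Ratio (larger/smaller) = 100

Moon E, by a factor of ≈ 100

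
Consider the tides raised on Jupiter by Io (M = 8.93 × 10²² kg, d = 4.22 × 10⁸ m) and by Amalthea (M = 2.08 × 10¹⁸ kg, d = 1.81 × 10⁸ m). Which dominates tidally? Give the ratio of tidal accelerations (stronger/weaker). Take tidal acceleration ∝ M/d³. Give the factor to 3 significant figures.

Io, by a factor of ≈ 3390

Tidal stretch scales as M/d³; compute that for each body.
Io: (8.93 × 10²²) / (4.22 × 10⁸)³ = 1.188 × 10⁻³
Amalthea: (2.08 × 10¹⁸) / (1.81 × 10⁸)³ = 3.508 × 10⁻⁷
Ratio (larger/smaller) = 3390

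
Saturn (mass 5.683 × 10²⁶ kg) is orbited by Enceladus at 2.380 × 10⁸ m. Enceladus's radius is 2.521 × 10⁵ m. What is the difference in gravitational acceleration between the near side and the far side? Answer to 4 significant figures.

2.837 × 10⁻³ m/s²

Differencing GM/(d−r)² and GM/(d+r)² to first order in r/d gives 4GMr/d³.
a_tidal = 4GMr/d³
        = 4 × (6.674 × 10⁻¹¹) × (5.683 × 10²⁶) × (2.521 × 10⁵) / (2.380 × 10⁸)³
        = 2.837 × 10⁻³ m/s²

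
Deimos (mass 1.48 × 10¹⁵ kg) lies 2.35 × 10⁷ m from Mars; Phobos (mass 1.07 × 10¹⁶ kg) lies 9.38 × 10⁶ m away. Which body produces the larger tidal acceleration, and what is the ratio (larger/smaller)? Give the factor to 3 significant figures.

Phobos, by a factor of ≈ 114

Tidal acceleration ∝ M/d³, so compare M/d³ for each.
Deimos: (1.48 × 10¹⁵) / (2.35 × 10⁷)³ = 1.140 × 10⁻⁷
Phobos: (1.07 × 10¹⁶) / (9.38 × 10⁶)³ = 1.297 × 10⁻⁵
Ratio (larger/smaller) = 114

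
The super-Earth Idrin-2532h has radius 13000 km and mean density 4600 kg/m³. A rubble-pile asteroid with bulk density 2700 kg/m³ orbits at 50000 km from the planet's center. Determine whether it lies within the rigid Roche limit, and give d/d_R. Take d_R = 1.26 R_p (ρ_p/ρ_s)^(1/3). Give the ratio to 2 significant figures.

d_R = 1.26 × (13000 km) × (4600/2700)^(1/3) = 19560 km
d/d_R = (50000) / (19560) = 2.6
Since d/d_R > 1, the body is outside the Roche limit.

outside; d/d_R ≈ 2.6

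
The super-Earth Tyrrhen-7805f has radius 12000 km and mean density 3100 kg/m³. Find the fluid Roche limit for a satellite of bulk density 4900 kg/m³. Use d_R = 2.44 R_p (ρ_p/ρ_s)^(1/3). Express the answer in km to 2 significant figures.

25000 km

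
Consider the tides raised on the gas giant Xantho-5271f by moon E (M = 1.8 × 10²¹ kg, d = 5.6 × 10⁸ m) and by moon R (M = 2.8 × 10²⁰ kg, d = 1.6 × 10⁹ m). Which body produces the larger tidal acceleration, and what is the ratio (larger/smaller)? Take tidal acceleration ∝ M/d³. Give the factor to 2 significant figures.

Moon E, by a factor of ≈ 150

The tide-raising term goes as M/d³ (the gradient of a 1/d² field).
Moon E: (1.8 × 10²¹) / (5.6 × 10⁸)³ = 1.025 × 10⁻⁵
Moon R: (2.8 × 10²⁰) / (1.6 × 10⁹)³ = 6.836 × 10⁻⁸
Ratio (larger/smaller) = 150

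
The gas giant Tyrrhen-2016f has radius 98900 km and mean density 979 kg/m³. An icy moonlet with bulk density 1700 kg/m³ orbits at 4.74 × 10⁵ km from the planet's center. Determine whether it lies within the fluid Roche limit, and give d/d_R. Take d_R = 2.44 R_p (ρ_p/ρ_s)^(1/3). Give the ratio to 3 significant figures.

outside; d/d_R ≈ 2.36

d_R = 2.44 × (98900 km) × (979/1700)^(1/3) = 2.008 × 10⁵ km
d/d_R = (4.74 × 10⁵) / (2.008 × 10⁵) = 2.36
Since d/d_R > 1, the body is outside the Roche limit.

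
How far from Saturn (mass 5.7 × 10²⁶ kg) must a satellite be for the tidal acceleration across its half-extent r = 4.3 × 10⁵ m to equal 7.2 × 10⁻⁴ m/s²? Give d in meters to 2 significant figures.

2GMr/d³ = a_tidal  ⇒  d = (2GMr / a_tidal)^(1/3)
d = (2 × 6.674×10⁻¹¹ × (5.7 × 10²⁶) × (4.3 × 10⁵) / (7.2 × 10⁻⁴))^(1/3)
  = 3.6 × 10⁸ m

3.6 × 10⁸ m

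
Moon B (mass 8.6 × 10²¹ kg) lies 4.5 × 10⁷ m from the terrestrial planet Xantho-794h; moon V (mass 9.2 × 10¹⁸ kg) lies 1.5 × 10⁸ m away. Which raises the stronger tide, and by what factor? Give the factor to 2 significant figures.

Moon B, by a factor of ≈ 35000

Compare M/d³ for the two perturbers:
Moon B: (8.6 × 10²¹) / (4.5 × 10⁷)³ = 9.438 × 10⁻²
Moon V: (9.2 × 10¹⁸) / (1.5 × 10⁸)³ = 2.726 × 10⁻⁶
Ratio (larger/smaller) = 35000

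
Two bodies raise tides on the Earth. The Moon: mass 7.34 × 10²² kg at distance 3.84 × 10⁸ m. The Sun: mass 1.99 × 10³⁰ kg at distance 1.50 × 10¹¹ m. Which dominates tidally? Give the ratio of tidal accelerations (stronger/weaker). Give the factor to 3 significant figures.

The tide-raising term goes as M/d³ (the gradient of a 1/d² field).
The Moon: (7.34 × 10²²) / (3.84 × 10⁸)³ = 1.296 × 10⁻³
The Sun: (1.99 × 10³⁰) / (1.50 × 10¹¹)³ = 5.896 × 10⁻⁴
Ratio (larger/smaller) = 2.20

The Moon, by a factor of ≈ 2.20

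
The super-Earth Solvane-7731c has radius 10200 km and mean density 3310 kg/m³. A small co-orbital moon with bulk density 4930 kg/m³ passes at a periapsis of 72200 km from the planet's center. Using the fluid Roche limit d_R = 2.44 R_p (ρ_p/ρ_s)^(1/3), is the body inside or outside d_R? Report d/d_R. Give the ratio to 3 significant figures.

d_R = 2.44 × (10200 km) × (3310/4930)^(1/3) = 21790 km
d/d_R = (72200) / (21790) = 3.31
Since d/d_R > 1, the body is outside the Roche limit.

outside; d/d_R ≈ 3.31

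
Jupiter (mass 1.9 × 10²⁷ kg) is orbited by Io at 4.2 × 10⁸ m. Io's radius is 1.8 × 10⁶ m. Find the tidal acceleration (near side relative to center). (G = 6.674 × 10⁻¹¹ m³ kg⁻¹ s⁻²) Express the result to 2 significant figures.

a_tidal = 2GMr/d³
        = 2 × (6.674 × 10⁻¹¹) × (1.9 × 10²⁷) × (1.8 × 10⁶) / (4.2 × 10⁸)³
        = 6.2 × 10⁻³ m/s²

6.2 × 10⁻³ m/s²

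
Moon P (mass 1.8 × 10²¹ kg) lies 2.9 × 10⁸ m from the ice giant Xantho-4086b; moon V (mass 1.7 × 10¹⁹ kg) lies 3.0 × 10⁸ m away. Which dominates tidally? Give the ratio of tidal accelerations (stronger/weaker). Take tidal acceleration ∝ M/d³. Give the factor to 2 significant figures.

Moon P, by a factor of ≈ 120

The tide-raising term goes as M/d³ (the gradient of a 1/d² field).
Moon P: (1.8 × 10²¹) / (2.9 × 10⁸)³ = 7.380 × 10⁻⁵
Moon V: (1.7 × 10¹⁹) / (3.0 × 10⁸)³ = 6.296 × 10⁻⁷
Ratio (larger/smaller) = 120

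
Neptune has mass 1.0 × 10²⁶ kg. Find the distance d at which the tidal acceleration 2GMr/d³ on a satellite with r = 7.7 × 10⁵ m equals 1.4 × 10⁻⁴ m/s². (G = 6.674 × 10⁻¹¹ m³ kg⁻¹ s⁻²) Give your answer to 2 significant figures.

2GMr/d³ = a_tidal  ⇒  d = (2GMr / a_tidal)^(1/3)
d = (2 × 6.674×10⁻¹¹ × (1.0 × 10²⁶) × (7.7 × 10⁵) / (1.4 × 10⁻⁴))^(1/3)
  = 4.2 × 10⁸ m

4.2 × 10⁸ m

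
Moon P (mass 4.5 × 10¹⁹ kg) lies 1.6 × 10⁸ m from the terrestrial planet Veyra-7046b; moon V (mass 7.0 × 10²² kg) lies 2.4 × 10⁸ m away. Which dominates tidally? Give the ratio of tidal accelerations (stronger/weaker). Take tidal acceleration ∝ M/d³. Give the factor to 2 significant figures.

Moon V, by a factor of ≈ 460

Compare M/d³ for the two perturbers:
Moon P: (4.5 × 10¹⁹) / (1.6 × 10⁸)³ = 1.099 × 10⁻⁵
Moon V: (7.0 × 10²²) / (2.4 × 10⁸)³ = 5.064 × 10⁻³
Ratio (larger/smaller) = 460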